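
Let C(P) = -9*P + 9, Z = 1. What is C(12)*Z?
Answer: -99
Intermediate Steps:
C(P) = 9 - 9*P
C(12)*Z = (9 - 9*12)*1 = (9 - 108)*1 = -99*1 = -99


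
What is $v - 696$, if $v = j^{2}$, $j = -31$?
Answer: $265$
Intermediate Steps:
$v = 961$ ($v = \left(-31\right)^{2} = 961$)
$v - 696 = 961 - 696 = 265$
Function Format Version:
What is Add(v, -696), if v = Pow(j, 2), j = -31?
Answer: 265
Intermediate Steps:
v = 961 (v = Pow(-31, 2) = 961)
Add(v, -696) = Add(961, -696) = 265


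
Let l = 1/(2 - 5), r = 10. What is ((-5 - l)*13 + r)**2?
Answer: 23104/9 ≈ 2567.1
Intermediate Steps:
l = -1/3 (l = 1/(-3) = -1/3 ≈ -0.33333)
((-5 - l)*13 + r)**2 = ((-5 - 1*(-1/3))*13 + 10)**2 = ((-5 + 1/3)*13 + 10)**2 = (-14/3*13 + 10)**2 = (-182/3 + 10)**2 = (-152/3)**2 = 23104/9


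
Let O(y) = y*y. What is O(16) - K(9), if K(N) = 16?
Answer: 240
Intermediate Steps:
O(y) = y²
O(16) - K(9) = 16² - 1*16 = 256 - 16 = 240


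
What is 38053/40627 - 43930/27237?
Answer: -748294549/1106557599 ≈ -0.67624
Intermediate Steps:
38053/40627 - 43930/27237 = -748294549/1106557599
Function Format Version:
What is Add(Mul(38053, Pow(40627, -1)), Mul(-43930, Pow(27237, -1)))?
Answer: Rational(-748294549, 1106557599) ≈ -0.67624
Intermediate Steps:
Add(Mul(38053, Pow(40627, -1)), Mul(-43930, Pow(27237, -1))) = Add(Mul(38053, Rational(1, 40627)), Mul(-43930, Rational(1, 27237))) = Add(Rational(38053, 40627), Rational(-43930, 27237)) = Rational(-748294549, 1106557599)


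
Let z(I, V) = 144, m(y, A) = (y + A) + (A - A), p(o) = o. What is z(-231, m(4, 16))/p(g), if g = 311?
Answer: 144/311 ≈ 0.46302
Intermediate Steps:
m(y, A) = A + y (m(y, A) = (A + y) + 0 = A + y)
z(-231, m(4, 16))/p(g) = 144/311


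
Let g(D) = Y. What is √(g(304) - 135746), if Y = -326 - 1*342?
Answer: I*√136414 ≈ 369.34*I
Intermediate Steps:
Y = -668 (Y = -326 - 342 = -668)
g(D) = -668
√(g(304) - 135746) = √(-668 - 135746) = √(-136414) = I*√136414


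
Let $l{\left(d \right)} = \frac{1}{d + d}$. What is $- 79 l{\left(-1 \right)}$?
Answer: $\frac{79}{2} \approx 39.5$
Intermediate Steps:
$l{\left(d \right)} = \frac{1}{2 d}$
$- 79 l{\left(-1 \right)} = - 79 \frac{1}{2 \left(-1\right)} = - 79 \cdot \frac{1}{2} \left(-1\right) = \left(-79\right) \left(- \frac{1}{2}\right) = \frac{79}{2}$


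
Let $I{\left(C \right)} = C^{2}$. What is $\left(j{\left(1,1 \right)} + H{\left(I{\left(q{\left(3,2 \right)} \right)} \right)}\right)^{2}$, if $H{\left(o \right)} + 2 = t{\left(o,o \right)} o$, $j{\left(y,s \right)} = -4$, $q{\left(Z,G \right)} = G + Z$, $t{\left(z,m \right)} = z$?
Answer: $383161$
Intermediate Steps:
$H{\left(o \right)} = -2 + o^{2}$ ($H{\left(o \right)} = -2 + o o = -2 + o^{2}$)
$\left(j{\left(1,1 \right)} + H{\left(I{\left(q{\left(3,2 \right)} \right)} \right)}\right)^{2} = \left(-4 - \left(2 - \left(\left(2 + 3\right)^{2}\right)^{2}\right)\right)^{2} = \left(-4 - \left(2 - \left(5^{2}\right)^{2}\right)\right)^{2} = \left(-4 - \left(2 - 25^{2}\right)\right)^{2} = \left(-4 + \left(-2 + 625\right)\right)^{2} = \left(-4 + 623\right)^{2} = 619^{2} = 383161$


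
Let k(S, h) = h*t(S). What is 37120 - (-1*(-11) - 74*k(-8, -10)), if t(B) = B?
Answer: 43029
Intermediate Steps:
k(S, h) = S*h (k(S, h) = h*S = S*h)
37120 - (-1*(-11) - 74*k(-8, -10)) = 37120 - (-1*(-11) - (-592)*(-10)) = 37120 - (11 - 74*80) = 37120 - (11 - 5920) = 37120 - 1*(-5909) = 37120 + 5909 = 43029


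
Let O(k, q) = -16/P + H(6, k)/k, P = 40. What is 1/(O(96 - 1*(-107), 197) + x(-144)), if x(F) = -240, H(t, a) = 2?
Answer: -1015/243996 ≈ -0.0041599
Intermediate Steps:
O(k, q) = -⅖ + 2/k (O(k, q) = -16/40 + 2/k = -16*1/40 + 2/k = -⅖ + 2/k)
1/(O(96 - 1*(-107), 197) + x(-144)) = 1/((-⅖ + 2/(96 - 1*(-107))) - 240) = 1/((-⅖ + 2/(96 + 107)) - 240) = 1/((-⅖ + 2/203) - 240) = 1/(-396/1015 - 240) = 1/(-243996/1015) = -1015/243996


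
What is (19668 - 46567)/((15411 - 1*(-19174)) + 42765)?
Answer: -26899/77350 ≈ -0.34776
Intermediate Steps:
(19668 - 46567)/((15411 - 1*(-19174)) + 42765) = -26899/((15411 + 19174) + 42765) = -26899/(34585 + 42765) = -26899/77350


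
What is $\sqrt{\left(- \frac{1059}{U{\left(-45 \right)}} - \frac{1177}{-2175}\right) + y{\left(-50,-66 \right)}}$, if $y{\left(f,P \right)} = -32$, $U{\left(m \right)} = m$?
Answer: $\frac{13 i \sqrt{986}}{145} \approx 2.8152 i$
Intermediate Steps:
$\sqrt{\left(- \frac{1059}{U{\left(-45 \right)}} - \frac{1177}{-2175}\right) + y{\left(-50,-66 \right)}} = \sqrt{\left(- \frac{1059}{-45} - \frac{1177}{-2175}\right) - 32} = \sqrt{\left(\left(-1059\right) \left(- \frac{1}{45}\right) - - \frac{1177}{2175}\right) - 32} = \sqrt{\left(\frac{353}{15} + \frac{1177}{2175}\right) - 32} = \sqrt{\frac{17454}{725} - 32} = \sqrt{- \frac{5746}{725}} = \frac{13 i \sqrt{986}}{145}$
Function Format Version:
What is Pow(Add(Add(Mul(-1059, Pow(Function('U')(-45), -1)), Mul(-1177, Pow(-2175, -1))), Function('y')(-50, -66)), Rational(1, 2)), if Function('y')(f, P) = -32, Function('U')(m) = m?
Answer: Mul(Rational(13, 145), I, Pow(986, Rational(1, 2))) ≈ Mul(2.8152, I)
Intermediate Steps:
Pow(Add(Add(Mul(-1059, Pow(Function('U')(-45), -1)), Mul(-1177, Pow(-2175, -1))), Function('y')(-50, -66)), Rational(1, 2)) = Pow(Add(Add(Mul(-1059, Pow(-45, -1)), Mul(-1177, Pow(-2175, -1))), -32), Rational(1, 2)) = Pow(Add(Add(Mul(-1059, Rational(-1, 45)), Mul(-1177, Rational(-1, 2175))), -32), Rational(1, 2)) = Pow(Add(Add(Rational(353, 15), Rational(1177, 2175)), -32), Rational(1, 2)) = Pow(Add(Rational(17454, 725), -32), Rational(1, 2)) = Pow(Rational(-5746, 725), Rational(1, 2)) = Mul(Rational(13, 145), I, Pow(986, Rational(1, 2)))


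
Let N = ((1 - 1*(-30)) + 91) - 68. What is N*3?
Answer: 162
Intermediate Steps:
N = 54 (N = ((1 + 30) + 91) - 68 = (31 + 91) - 68 = 122 - 68 = 54)
N*3 = 54*3 = 162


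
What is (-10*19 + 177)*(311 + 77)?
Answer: -5044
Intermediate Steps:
(-10*19 + 177)*(311 + 77) = (-190 + 177)*388 = -13*388 = -5044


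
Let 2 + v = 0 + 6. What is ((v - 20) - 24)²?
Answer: 1600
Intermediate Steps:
v = 4 (v = -2 + (0 + 6) = -2 + 6 = 4)
((v - 20) - 24)² = ((4 - 20) - 24)² = (-16 - 24)² = (-40)² = 1600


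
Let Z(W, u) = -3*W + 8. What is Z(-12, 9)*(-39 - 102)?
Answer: -6204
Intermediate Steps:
Z(W, u) = 8 - 3*W
Z(-12, 9)*(-39 - 102) = (8 - 3*(-12))*(-39 - 102) = (8 + 36)*(-141) = 44*(-141) = -6204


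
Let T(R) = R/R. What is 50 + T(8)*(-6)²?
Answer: 86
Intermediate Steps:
T(R) = 1
50 + T(8)*(-6)² = 50 + 1*(-6)² = 50 + 1*36 = 50 + 36 = 86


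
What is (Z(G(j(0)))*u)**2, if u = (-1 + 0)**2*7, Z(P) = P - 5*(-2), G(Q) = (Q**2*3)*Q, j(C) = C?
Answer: 4900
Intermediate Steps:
G(Q) = 3*Q**3 (G(Q) = (3*Q**2)*Q = 3*Q**3)
Z(P) = 10 + P (Z(P) = P + 10 = 10 + P)
u = 7 (u = (-1)**2*7 = 1*7 = 7)
(Z(G(j(0)))*u)**2 = ((10 + 3*0**3)*7)**2 = ((10 + 3*0)*7)**2 = ((10 + 0)*7)**2 = (10*7)**2 = 70**2 = 4900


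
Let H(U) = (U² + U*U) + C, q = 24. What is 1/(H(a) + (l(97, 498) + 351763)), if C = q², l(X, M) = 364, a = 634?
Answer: 1/1156615 ≈ 8.6459e-7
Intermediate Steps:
C = 576 (C = 24² = 576)
H(U) = 576 + 2*U² (H(U) = (U² + U*U) + 576 = (U² + U²) + 576 = 2*U² + 576 = 576 + 2*U²)
1/(H(a) + (l(97, 498) + 351763)) = 1/((576 + 2*634²) + (364 + 351763)) = 1/((576 + 2*401956) + 352127) = 1/((576 + 803912) + 352127) = 1/(804488 + 352127) = 1/1156615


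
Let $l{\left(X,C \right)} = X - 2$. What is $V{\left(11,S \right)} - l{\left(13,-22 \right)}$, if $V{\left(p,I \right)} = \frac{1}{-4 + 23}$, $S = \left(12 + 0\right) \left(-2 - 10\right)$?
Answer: $- \frac{208}{19} \approx -10.947$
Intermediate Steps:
$S = -144$ ($S = 12 \left(-12\right) = -144$)
$l{\left(X,C \right)} = -2 + X$ ($l{\left(X,C \right)} = X - 2 = -2 + X$)
$V{\left(p,I \right)} = \frac{1}{19}$
$V{\left(11,S \right)} - l{\left(13,-22 \right)} = \frac{1}{19} - \left(-2 + 13\right) = \frac{1}{19} - 11 = - \frac{208}{19}$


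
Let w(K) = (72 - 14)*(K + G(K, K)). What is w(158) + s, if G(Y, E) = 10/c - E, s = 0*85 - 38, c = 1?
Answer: 542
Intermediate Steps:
s = -38 (s = 0 - 38 = -38)
G(Y, E) = 10 - E (G(Y, E) = 10/1 - E = 10*1 - E = 10 - E)
w(K) = 580 (w(K) = (72 - 14)*(K + (10 - K)) = 58*10 = 580)
w(158) + s = 580 - 38 = 542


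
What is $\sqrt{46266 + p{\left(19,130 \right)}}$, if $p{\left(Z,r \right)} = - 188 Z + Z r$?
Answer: $2 \sqrt{11291} \approx 212.52$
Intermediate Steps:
$\sqrt{46266 + p{\left(19,130 \right)}} = \sqrt{46266 + 19 \left(-188 + 130\right)} = \sqrt{46266 + 19 \left(-58\right)} = \sqrt{46266 - 1102} = \sqrt{45164} = 2 \sqrt{11291}$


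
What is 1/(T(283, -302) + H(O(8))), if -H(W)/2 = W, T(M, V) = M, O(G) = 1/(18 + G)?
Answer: 13/3678 ≈ 0.0035345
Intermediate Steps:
H(W) = -2*W
1/(T(283, -302) + H(O(8))) = 1/(283 - 2/(18 + 8)) = 1/(283 - 2/26) = 1/(283 - 2*1/26) = 1/(283 - 1/13) = 1/(3678/13) = 13/3678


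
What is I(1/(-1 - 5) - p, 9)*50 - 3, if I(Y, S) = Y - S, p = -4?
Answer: -784/3 ≈ -261.33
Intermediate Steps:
I(1/(-1 - 5) - p, 9)*50 - 3 = ((1/(-1 - 5) - 1*(-4)) - 1*9)*50 - 3 = ((1/(-6) + 4) - 9)*50 - 3 = ((-⅙ + 4) - 9)*50 - 3 = (23/6 - 9)*50 - 3 = -31/6*50 - 3 = -775/3 - 3 = -784/3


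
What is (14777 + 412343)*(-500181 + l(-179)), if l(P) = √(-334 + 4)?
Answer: -213637308720 + 427120*I*√330 ≈ -2.1364e+11 + 7.759e+6*I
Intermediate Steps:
l(P) = I*√330 (l(P) = √(-330) = I*√330)
(14777 + 412343)*(-500181 + l(-179)) = (14777 + 412343)*(-500181 + I*√330) = 427120*(-500181 + I*√330) = -213637308720 + 427120*I*√330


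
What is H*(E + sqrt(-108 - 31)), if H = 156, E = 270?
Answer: 42120 + 156*I*sqrt(139) ≈ 42120.0 + 1839.2*I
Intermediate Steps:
H*(E + sqrt(-108 - 31)) = 156*(270 + sqrt(-108 - 31)) = 156*(270 + sqrt(-139)) = 156*(270 + I*sqrt(139)) = 42120 + 156*I*sqrt(139)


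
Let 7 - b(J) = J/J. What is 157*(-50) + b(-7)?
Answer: -7844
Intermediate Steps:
b(J) = 6 (b(J) = 7 - J/J = 7 - 1*1 = 7 - 1 = 6)
157*(-50) + b(-7) = 157*(-50) + 6 = -7850 + 6 = -7844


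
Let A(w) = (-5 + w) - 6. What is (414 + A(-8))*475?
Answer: 187625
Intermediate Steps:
A(w) = -11 + w
(414 + A(-8))*475 = (414 + (-11 - 8))*475 = (414 - 19)*475 = 395*475 = 187625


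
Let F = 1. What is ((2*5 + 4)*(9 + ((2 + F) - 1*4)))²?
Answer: 12544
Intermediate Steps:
((2*5 + 4)*(9 + ((2 + F) - 1*4)))² = ((2*5 + 4)*(9 + ((2 + 1) - 1*4)))² = ((10 + 4)*(9 + (3 - 4)))² = (14*(9 - 1))² = (14*8)² = 112² = 12544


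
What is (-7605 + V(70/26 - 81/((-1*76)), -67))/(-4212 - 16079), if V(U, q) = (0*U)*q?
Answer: 7605/20291 ≈ 0.37480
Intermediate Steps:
V(U, q) = 0 (V(U, q) = 0*q = 0)
(-7605 + V(70/26 - 81/((-1*76)), -67))/(-4212 - 16079) = (-7605 + 0)/(-4212 - 16079) = -7605/(-20291) = -7605*(-1/20291) = 7605/20291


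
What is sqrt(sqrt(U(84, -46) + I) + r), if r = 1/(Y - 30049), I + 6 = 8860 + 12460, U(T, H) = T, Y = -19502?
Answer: sqrt(-49551 + 2455301601*sqrt(21398))/49551 ≈ 12.095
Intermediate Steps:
I = 21314 (I = -6 + (8860 + 12460) = -6 + 21320 = 21314)
r = -1/49551 (r = 1/(-19502 - 30049) = 1/(-49551) = -1/49551 ≈ -2.0181e-5)
sqrt(sqrt(U(84, -46) + I) + r) = sqrt(sqrt(84 + 21314) - 1/49551) = sqrt(sqrt(21398) - 1/49551) = sqrt(-1/49551 + sqrt(21398))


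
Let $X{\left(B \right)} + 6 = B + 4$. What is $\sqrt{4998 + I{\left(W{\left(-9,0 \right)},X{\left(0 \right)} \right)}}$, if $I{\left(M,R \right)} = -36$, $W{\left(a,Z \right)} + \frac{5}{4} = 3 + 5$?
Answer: $\sqrt{4962} \approx 70.441$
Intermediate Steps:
$W{\left(a,Z \right)} = \frac{27}{4}$ ($W{\left(a,Z \right)} = - \frac{5}{4} + \left(3 + 5\right) = - \frac{5}{4} + 8 = \frac{27}{4}$)
$X{\left(B \right)} = -2 + B$ ($X{\left(B \right)} = -6 + \left(B + 4\right) = -6 + \left(4 + B\right) = -2 + B$)
$\sqrt{4998 + I{\left(W{\left(-9,0 \right)},X{\left(0 \right)} \right)}} = \sqrt{4998 - 36} = \sqrt{4962}$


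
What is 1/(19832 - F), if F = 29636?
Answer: -1/9804 ≈ -0.00010200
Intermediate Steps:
1/(19832 - F) = 1/(19832 - 1*29636) = 1/(19832 - 29636) = 1/(-9804) = -1/9804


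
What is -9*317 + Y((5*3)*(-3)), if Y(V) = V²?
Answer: -828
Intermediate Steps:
-9*317 + Y((5*3)*(-3)) = -9*317 + ((5*3)*(-3))² = -2853 + (15*(-3))² = -2853 + (-45)² = -2853 + 2025 = -828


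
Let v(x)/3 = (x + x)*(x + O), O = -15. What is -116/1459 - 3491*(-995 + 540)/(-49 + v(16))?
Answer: 2317477443/68573 ≈ 33796.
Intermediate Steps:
v(x) = 6*x*(-15 + x) (v(x) = 3*((x + x)*(x - 15)) = 3*((2*x)*(-15 + x)) = 3*(2*x*(-15 + x)) = 6*x*(-15 + x))
-116/1459 - 3491*(-995 + 540)/(-49 + v(16)) = -116/1459 - 3491*(-995 + 540)/(-49 + 6*16*(-15 + 16)) = -116*1/1459 - 3491*(-455/(-49 + 6*16*1)) = -116/1459 - 3491*(-455/(-49 + 96)) = -116/1459 - 3491/(47*(-1/455)) = -116/1459 - 3491/(-47/455) = -116/1459 - 3491*(-455/47) = -116/1459 + 1588405/47 = 2317477443/68573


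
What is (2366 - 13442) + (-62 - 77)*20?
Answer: -13856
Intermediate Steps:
(2366 - 13442) + (-62 - 77)*20 = -11076 - 139*20 = -11076 - 2780 = -13856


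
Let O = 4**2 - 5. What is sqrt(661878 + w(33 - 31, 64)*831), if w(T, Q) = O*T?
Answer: 4*sqrt(42510) ≈ 824.72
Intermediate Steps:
O = 11 (O = 16 - 5 = 11)
w(T, Q) = 11*T
sqrt(661878 + w(33 - 31, 64)*831) = sqrt(661878 + (11*(33 - 31))*831) = sqrt(661878 + (11*2)*831) = sqrt(661878 + 22*831) = sqrt(661878 + 18282) = sqrt(680160) = 4*sqrt(42510)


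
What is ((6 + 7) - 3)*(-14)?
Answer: -140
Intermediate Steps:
((6 + 7) - 3)*(-14) = (13 - 3)*(-14) = 10*(-14) = -140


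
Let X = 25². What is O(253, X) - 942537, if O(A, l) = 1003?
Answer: -941534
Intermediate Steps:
X = 625
O(253, X) - 942537 = 1003 - 942537 = -941534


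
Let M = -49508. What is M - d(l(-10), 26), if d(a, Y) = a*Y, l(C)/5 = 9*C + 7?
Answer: -38718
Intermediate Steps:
l(C) = 35 + 45*C (l(C) = 5*(9*C + 7) = 5*(7 + 9*C) = 35 + 45*C)
d(a, Y) = Y*a
M - d(l(-10), 26) = -49508 - 26*(35 + 45*(-10)) = -49508 - 26*(35 - 450) = -49508 - 26*(-415) = -49508 - 1*(-10790) = -49508 + 10790 = -38718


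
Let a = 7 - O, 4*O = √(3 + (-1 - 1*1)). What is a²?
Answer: 729/16 ≈ 45.563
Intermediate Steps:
O = ¼ (O = √(3 + (-1 - 1*1))/4 = √(3 + (-1 - 1))/4 = √(3 - 2)/4 = √1/4 = (¼)*1 = ¼ ≈ 0.25000)
a = 27/4 (a = 7 - 1*¼ = 7 - ¼ = 27/4 ≈ 6.7500)
a² = (27/4)² = 729/16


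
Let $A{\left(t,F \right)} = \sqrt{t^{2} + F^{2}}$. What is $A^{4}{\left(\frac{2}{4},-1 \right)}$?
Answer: $\frac{25}{16} \approx 1.5625$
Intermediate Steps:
$A{\left(t,F \right)} = \sqrt{F^{2} + t^{2}}$
$A^{4}{\left(\frac{2}{4},-1 \right)} = \left(\sqrt{\left(-1\right)^{2} + \left(\frac{2}{4}\right)^{2}}\right)^{4} = \left(\sqrt{1 + \left(2 \cdot \frac{1}{4}\right)^{2}}\right)^{4} = \left(\sqrt{1 + \left(\frac{1}{2}\right)^{2}}\right)^{4} = \left(\sqrt{1 + \frac{1}{4}}\right)^{4} = \left(\sqrt{\frac{5}{4}}\right)^{4} = \left(\frac{\sqrt{5}}{2}\right)^{4} = \frac{25}{16}$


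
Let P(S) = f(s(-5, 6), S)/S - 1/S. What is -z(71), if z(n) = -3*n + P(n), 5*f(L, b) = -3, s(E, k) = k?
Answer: 75623/355 ≈ 213.02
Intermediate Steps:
f(L, b) = -⅗ (f(L, b) = (⅕)*(-3) = -⅗)
P(S) = -8/(5*S) (P(S) = -3/(5*S) - 1/S = -8/(5*S))
z(n) = -3*n - 8/(5*n)
-z(71) = -(-3*71 - 8/5/71) = -(-213 - 8/5*1/71) = -(-213 - 8/355) = -1*(-75623/355) = 75623/355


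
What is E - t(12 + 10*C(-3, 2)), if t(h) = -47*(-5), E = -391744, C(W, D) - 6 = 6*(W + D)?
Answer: -391979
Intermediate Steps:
C(W, D) = 6 + 6*D + 6*W (C(W, D) = 6 + 6*(W + D) = 6 + 6*(D + W) = 6 + (6*D + 6*W) = 6 + 6*D + 6*W)
t(h) = 235
E - t(12 + 10*C(-3, 2)) = -391744 - 1*235 = -391744 - 235 = -391979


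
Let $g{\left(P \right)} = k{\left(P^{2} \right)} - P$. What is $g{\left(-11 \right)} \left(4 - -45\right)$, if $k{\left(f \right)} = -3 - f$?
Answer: $-5537$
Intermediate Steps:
$g{\left(P \right)} = -3 - P - P^{2}$ ($g{\left(P \right)} = \left(-3 - P^{2}\right) - P = -3 - P - P^{2}$)
$g{\left(-11 \right)} \left(4 - -45\right) = \left(-3 - -11 - \left(-11\right)^{2}\right) \left(4 - -45\right) = \left(-3 + 11 - 121\right) \left(4 + 45\right) = \left(-3 + 11 - 121\right) 49 = \left(-113\right) 49 = -5537$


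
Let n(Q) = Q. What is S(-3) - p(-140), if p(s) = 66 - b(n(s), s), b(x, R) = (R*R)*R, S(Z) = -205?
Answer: -2744271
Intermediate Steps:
b(x, R) = R³ (b(x, R) = R²*R = R³)
p(s) = 66 - s³
S(-3) - p(-140) = -205 - (66 - 1*(-140)³) = -205 - (66 - 1*(-2744000)) = -205 - (66 + 2744000) = -205 - 1*2744066 = -205 - 2744066 = -2744271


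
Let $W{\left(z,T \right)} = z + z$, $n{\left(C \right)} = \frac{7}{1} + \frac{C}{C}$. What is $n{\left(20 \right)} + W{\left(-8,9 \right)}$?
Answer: $-8$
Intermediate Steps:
$n{\left(C \right)} = 8$ ($n{\left(C \right)} = 7 \cdot 1 + 1 = 7 + 1 = 8$)
$W{\left(z,T \right)} = 2 z$
$n{\left(20 \right)} + W{\left(-8,9 \right)} = 8 + 2 \left(-8\right) = 8 - 16 = -8$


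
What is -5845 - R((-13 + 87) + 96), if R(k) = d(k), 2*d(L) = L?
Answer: -5930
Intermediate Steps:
d(L) = L/2
R(k) = k/2
-5845 - R((-13 + 87) + 96) = -5845 - ((-13 + 87) + 96)/2 = -5845 - (74 + 96)/2 = -5845 - 170/2 = -5845 - 1*85 = -5845 - 85 = -5930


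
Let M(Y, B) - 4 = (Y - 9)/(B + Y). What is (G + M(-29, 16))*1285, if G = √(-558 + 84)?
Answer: 115650/13 + 1285*I*√474 ≈ 8896.2 + 27976.0*I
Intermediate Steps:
M(Y, B) = 4 + (-9 + Y)/(B + Y) (M(Y, B) = 4 + (Y - 9)/(B + Y) = 4 + (-9 + Y)/(B + Y))
G = I*√474 (G = √(-474) = I*√474 ≈ 21.772*I)
(G + M(-29, 16))*1285 = (I*√474 + (-9 + 4*16 + 5*(-29))/(16 - 29))*1285 = (I*√474 + (-9 + 64 - 145)/(-13))*1285 = (I*√474 - 1/13*(-90))*1285 = (I*√474 + 90/13)*1285 = (90/13 + I*√474)*1285 = 115650/13 + 1285*I*√474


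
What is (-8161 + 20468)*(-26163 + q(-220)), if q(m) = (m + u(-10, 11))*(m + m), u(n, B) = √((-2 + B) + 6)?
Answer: 869329559 - 5415080*√15 ≈ 8.4836e+8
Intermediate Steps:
u(n, B) = √(4 + B)
q(m) = 2*m*(m + √15) (q(m) = (m + √(4 + 11))*(m + m) = (m + √15)*(2*m) = 2*m*(m + √15))
(-8161 + 20468)*(-26163 + q(-220)) = (-8161 + 20468)*(-26163 + 2*(-220)*(-220 + √15)) = 12307*(-26163 + (96800 - 440*√15)) = 12307*(70637 - 440*√15) = 869329559 - 5415080*√15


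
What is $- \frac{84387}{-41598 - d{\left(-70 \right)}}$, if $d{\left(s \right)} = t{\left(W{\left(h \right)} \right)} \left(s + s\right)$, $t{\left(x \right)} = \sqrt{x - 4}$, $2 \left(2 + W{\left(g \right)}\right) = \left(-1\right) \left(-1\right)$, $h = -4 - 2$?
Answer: $\frac{1755165213}{865250702} + \frac{2953545 i \sqrt{22}}{865250702} \approx 2.0285 + 0.016011 i$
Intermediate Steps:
$h = -6$ ($h = -4 - 2 = -6$)
$W{\left(g \right)} = - \frac{3}{2}$ ($W{\left(g \right)} = -2 + \frac{\left(-1\right) \left(-1\right)}{2} = -2 + \frac{1}{2} \cdot 1 = -2 + \frac{1}{2} = - \frac{3}{2}$)
$t{\left(x \right)} = \sqrt{-4 + x}$
$d{\left(s \right)} = i s \sqrt{22}$ ($d{\left(s \right)} = \sqrt{-4 - \frac{3}{2}} \left(s + s\right) = \sqrt{- \frac{11}{2}} \cdot 2 s = \frac{i \sqrt{22}}{2} \cdot 2 s = i s \sqrt{22}$)
$- \frac{84387}{-41598 - d{\left(-70 \right)}} = - \frac{84387}{-41598 - i \left(-70\right) \sqrt{22}} = - \frac{84387}{-41598 - - 70 i \sqrt{22}} = - \frac{84387}{-41598 + 70 i \sqrt{22}}$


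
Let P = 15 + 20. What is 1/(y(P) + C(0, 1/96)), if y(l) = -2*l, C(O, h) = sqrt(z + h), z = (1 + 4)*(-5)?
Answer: -6720/472799 - 4*I*sqrt(14394)/472799 ≈ -0.014213 - 0.001015*I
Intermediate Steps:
P = 35
z = -25 (z = 5*(-5) = -25)
C(O, h) = sqrt(-25 + h)
1/(y(P) + C(0, 1/96)) = 1/(-2*35 + sqrt(-25 + 1/96)) = 1/(-70 + sqrt(-25 + 1/96)) = 1/(-70 + sqrt(-2399/96)) = 1/(-70 + I*sqrt(14394)/24)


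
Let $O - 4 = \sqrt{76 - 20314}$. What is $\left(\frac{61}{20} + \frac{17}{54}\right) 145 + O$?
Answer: $\frac{53125}{108} + i \sqrt{20238} \approx 491.9 + 142.26 i$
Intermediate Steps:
$O = 4 + i \sqrt{20238}$ ($O = 4 + \sqrt{76 - 20314} = 4 + \sqrt{-20238} = 4 + i \sqrt{20238} \approx 4.0 + 142.26 i$)
$\left(\frac{61}{20} + \frac{17}{54}\right) 145 + O = \left(\frac{61}{20} + \frac{17}{54}\right) 145 + \left(4 + i \sqrt{20238}\right) = \frac{1817}{540} \cdot 145 + \left(4 + i \sqrt{20238}\right) = \frac{52693}{108} + \left(4 + i \sqrt{20238}\right) = \frac{53125}{108} + i \sqrt{20238}$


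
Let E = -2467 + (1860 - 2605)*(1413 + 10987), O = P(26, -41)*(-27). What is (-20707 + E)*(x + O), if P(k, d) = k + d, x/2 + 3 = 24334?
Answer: -454418024658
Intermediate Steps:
x = 48662 (x = -6 + 2*24334 = -6 + 48668 = 48662)
P(k, d) = d + k
O = 405 (O = (-41 + 26)*(-27) = -15*(-27) = 405)
E = -9240467 (E = -2467 - 745*12400 = -2467 - 9238000 = -9240467)
(-20707 + E)*(x + O) = (-20707 - 9240467)*(48662 + 405) = -9261174*49067 = -454418024658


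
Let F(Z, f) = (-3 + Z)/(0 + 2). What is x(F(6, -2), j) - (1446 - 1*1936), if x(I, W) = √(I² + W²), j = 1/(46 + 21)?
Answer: 490 + √40405/134 ≈ 491.50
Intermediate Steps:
F(Z, f) = -3/2 + Z/2 (F(Z, f) = (-3 + Z)/2 = (-3 + Z)*(½) = -3/2 + Z/2)
j = 1/67 ≈ 0.014925
x(F(6, -2), j) - (1446 - 1*1936) = √((-3/2 + (½)*6)² + (1/67)²) - (1446 - 1*1936) = √((-3/2 + 3)² + 1/4489) - (1446 - 1936) = √((3/2)² + 1/4489) - 1*(-490) = √(9/4 + 1/4489) + 490 = √(40405/17956) + 490 = √40405/134 + 490 = 490 + √40405/134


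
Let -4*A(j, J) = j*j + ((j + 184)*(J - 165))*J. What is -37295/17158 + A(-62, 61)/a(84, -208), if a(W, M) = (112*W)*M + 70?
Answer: -829153034/364942081 ≈ -2.2720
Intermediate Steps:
a(W, M) = 70 + 112*M*W (a(W, M) = 112*M*W + 70 = 70 + 112*M*W)
A(j, J) = -j**2/4 - J*(-165 + J)*(184 + j)/4 (A(j, J) = -(j*j + ((j + 184)*(J - 165))*J)/4 = -(j**2 + ((184 + j)*(-165 + J))*J)/4 = -(j**2 + ((-165 + J)*(184 + j))*J)/4 = -(j**2 + J*(-165 + J)*(184 + j))/4 = -j**2/4 - J*(-165 + J)*(184 + j)/4)
-37295/17158 + A(-62, 61)/a(84, -208) = -37295/17158 + (-46*61**2 + 7590*61 - 1/4*(-62)**2 - 1/4*(-62)*61**2 + (165/4)*61*(-62))/(70 + 112*(-208)*84) = -37295*1/17158 + (-46*3721 + 462990 - 1/4*3844 - 1/4*(-62)*3721 - 312015/2)/(70 - 1956864) = -37295/17158 + (-171166 + 462990 - 961 + 115351/2 - 312015/2)/(-1956794) = -37295/17158 + 192531*(-1/1956794) = -37295/17158 - 192531/1956794 = -829153034/364942081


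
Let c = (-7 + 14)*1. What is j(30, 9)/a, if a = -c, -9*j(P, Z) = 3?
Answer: 1/21 ≈ 0.047619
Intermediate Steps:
j(P, Z) = -1/3 (j(P, Z) = -1/9*3 = -1/3)
c = 7 (c = 7*1 = 7)
a = -7 (a = -1*7 = -7)
j(30, 9)/a = -1/3/(-7) = -1/3*(-1/7) = 1/21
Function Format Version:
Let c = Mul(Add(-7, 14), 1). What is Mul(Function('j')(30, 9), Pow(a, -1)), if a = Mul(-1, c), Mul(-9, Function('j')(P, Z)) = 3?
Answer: Rational(1, 21) ≈ 0.047619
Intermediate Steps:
Function('j')(P, Z) = Rational(-1, 3) (Function('j')(P, Z) = Mul(Rational(-1, 9), 3) = Rational(-1, 3))
c = 7 (c = Mul(7, 1) = 7)
a = -7 (a = Mul(-1, 7) = -7)
Mul(Function('j')(30, 9), Pow(a, -1)) = Mul(Rational(-1, 3), Pow(-7, -1)) = Mul(Rational(-1, 3), Rational(-1, 7)) = Rational(1, 21)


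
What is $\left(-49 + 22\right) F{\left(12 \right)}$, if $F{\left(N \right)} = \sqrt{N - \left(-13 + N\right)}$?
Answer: $- 27 \sqrt{13} \approx -97.35$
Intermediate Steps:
$F{\left(N \right)} = \sqrt{13}$
$\left(-49 + 22\right) F{\left(12 \right)} = \left(-49 + 22\right) \sqrt{13} = - 27 \sqrt{13}$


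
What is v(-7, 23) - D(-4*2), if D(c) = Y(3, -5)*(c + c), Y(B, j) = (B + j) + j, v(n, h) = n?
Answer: -119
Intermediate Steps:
Y(B, j) = B + 2*j
D(c) = -14*c (D(c) = (3 + 2*(-5))*(c + c) = (3 - 10)*(2*c) = -14*c)
v(-7, 23) - D(-4*2) = -7 - (-14)*(-4*2) = -7 - (-14)*(-8) = -7 - 1*112 = -7 - 112 = -119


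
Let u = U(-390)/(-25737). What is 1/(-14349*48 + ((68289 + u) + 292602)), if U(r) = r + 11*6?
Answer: -8579/2812719411 ≈ -3.0501e-6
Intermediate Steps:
U(r) = 66 + r (U(r) = r + 66 = 66 + r)
u = 108/8579 (u = (66 - 390)/(-25737) = -324*(-1/25737) = 108/8579 ≈ 0.012589)
1/(-14349*48 + ((68289 + u) + 292602)) = 1/(-14349*48 + ((68289 + 108/8579) + 292602)) = 1/(-688752 + (585851439/8579 + 292602)) = 1/(-688752 + 3096083997/8579) = 1/(-2812719411/8579) = -8579/2812719411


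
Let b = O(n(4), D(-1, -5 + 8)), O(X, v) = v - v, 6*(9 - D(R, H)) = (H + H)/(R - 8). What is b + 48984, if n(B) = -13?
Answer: 48984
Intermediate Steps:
D(R, H) = 9 - H/(3*(-8 + R)) (D(R, H) = 9 - (H + H)/(6*(R - 8)) = 9 - 2*H/(6*(-8 + R)) = 9 - H/(3*(-8 + R)))
O(X, v) = 0
b = 0
b + 48984 = 0 + 48984 = 48984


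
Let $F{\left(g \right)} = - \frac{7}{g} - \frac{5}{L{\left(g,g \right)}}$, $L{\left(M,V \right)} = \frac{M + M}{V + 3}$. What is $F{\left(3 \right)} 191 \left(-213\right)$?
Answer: $298342$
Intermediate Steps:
$L{\left(M,V \right)} = \frac{2 M}{3 + V}$
$F{\left(g \right)} = - \frac{7}{g} - \frac{5 \left(3 + g\right)}{2 g}$ ($F{\left(g \right)} = - \frac{7}{g} - \frac{5}{2 g \frac{1}{3 + g}} = - \frac{7}{g} - 5 \frac{3 + g}{2 g} = - \frac{7}{g} - \frac{5 \left(3 + g\right)}{2 g}$)
$F{\left(3 \right)} 191 \left(-213\right) = \frac{-29 - 15}{2 \cdot 3} \cdot 191 \left(-213\right) = \frac{1}{2} \cdot \frac{1}{3} \left(-29 - 15\right) 191 \left(-213\right) = \frac{1}{2} \cdot \frac{1}{3} \left(-44\right) 191 \left(-213\right) = \left(- \frac{22}{3}\right) 191 \left(-213\right) = \left(- \frac{4202}{3}\right) \left(-213\right) = 298342$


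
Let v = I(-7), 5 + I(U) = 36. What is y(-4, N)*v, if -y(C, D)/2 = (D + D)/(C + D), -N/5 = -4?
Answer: -155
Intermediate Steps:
I(U) = 31 (I(U) = -5 + 36 = 31)
N = 20 (N = -5*(-4) = 20)
y(C, D) = -4*D/(C + D) (y(C, D) = -2*(D + D)/(C + D) = -2*2*D/(C + D) = -4*D/(C + D))
v = 31
y(-4, N)*v = -4*20/(-4 + 20)*31 = -4*20/16*31 = -4*20*1/16*31 = -5*31 = -155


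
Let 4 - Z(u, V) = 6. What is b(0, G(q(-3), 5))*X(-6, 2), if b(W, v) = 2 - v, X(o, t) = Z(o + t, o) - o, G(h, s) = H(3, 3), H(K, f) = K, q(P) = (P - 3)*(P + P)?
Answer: -4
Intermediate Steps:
Z(u, V) = -2 (Z(u, V) = 4 - 1*6 = 4 - 6 = -2)
q(P) = 2*P*(-3 + P) (q(P) = (-3 + P)*(2*P) = 2*P*(-3 + P))
G(h, s) = 3
X(o, t) = -2 - o
b(0, G(q(-3), 5))*X(-6, 2) = (2 - 1*3)*(-2 - 1*(-6)) = (2 - 3)*(-2 + 6) = -1*4 = -4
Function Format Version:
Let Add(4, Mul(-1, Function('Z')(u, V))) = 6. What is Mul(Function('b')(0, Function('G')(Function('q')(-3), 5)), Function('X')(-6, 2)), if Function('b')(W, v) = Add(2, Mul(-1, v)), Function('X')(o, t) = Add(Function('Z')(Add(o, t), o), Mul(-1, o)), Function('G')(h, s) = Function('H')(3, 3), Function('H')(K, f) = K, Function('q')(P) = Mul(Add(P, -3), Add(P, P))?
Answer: -4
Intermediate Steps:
Function('Z')(u, V) = -2 (Function('Z')(u, V) = Add(4, Mul(-1, 6)) = Add(4, -6) = -2)
Function('q')(P) = Mul(2, P, Add(-3, P)) (Function('q')(P) = Mul(Add(-3, P), Mul(2, P)) = Mul(2, P, Add(-3, P)))
Function('G')(h, s) = 3
Function('X')(o, t) = Add(-2, Mul(-1, o))
Mul(Function('b')(0, Function('G')(Function('q')(-3), 5)), Function('X')(-6, 2)) = Mul(Add(2, Mul(-1, 3)), Add(-2, Mul(-1, -6))) = Mul(Add(2, -3), Add(-2, 6)) = Mul(-1, 4) = -4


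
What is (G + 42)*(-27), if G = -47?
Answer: 135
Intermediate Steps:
(G + 42)*(-27) = (-47 + 42)*(-27) = -5*(-27) = 135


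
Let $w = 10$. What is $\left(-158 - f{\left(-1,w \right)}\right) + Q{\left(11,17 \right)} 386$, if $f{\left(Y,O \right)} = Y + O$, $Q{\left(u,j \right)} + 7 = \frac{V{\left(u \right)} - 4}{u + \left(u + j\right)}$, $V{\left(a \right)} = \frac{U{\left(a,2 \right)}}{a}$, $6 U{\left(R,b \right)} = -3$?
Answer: $- \frac{1247978}{429} \approx -2909.0$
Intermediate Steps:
$U{\left(R,b \right)} = - \frac{1}{2}$ ($U{\left(R,b \right)} = \frac{1}{6} \left(-3\right) = - \frac{1}{2}$)
$V{\left(a \right)} = - \frac{1}{2 a}$
$Q{\left(u,j \right)} = -7 + \frac{-4 - \frac{1}{2 u}}{j + 2 u}$ ($Q{\left(u,j \right)} = -7 + \frac{- \frac{1}{2 u} - 4}{u + \left(u + j\right)} = -7 + \frac{-4 - \frac{1}{2 u}}{u + \left(j + u\right)} = -7 + \frac{-4 - \frac{1}{2 u}}{j + 2 u}$)
$f{\left(Y,O \right)} = O + Y$
$\left(-158 - f{\left(-1,w \right)}\right) + Q{\left(11,17 \right)} 386 = \left(-158 - \left(10 - 1\right)\right) + \frac{- \frac{1}{2} - 11 \left(4 + 7 \cdot 17 + 14 \cdot 11\right)}{11 \left(17 + 2 \cdot 11\right)} 386 = \left(-158 - 9\right) + \frac{- \frac{1}{2} - 11 \left(4 + 119 + 154\right)}{11 \left(17 + 22\right)} 386 = \left(-158 - 9\right) + \frac{- \frac{1}{2} - 11 \cdot 277}{11 \cdot 39} \cdot 386 = -167 + \frac{1}{11} \cdot \frac{1}{39} \left(- \frac{1}{2} - 3047\right) 386 = -167 + \frac{1}{11} \cdot \frac{1}{39} \left(- \frac{6095}{2}\right) 386 = -167 - \frac{1176335}{429} = - \frac{1247978}{429}$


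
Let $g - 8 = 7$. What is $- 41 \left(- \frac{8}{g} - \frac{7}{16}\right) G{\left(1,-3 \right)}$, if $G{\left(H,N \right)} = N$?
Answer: $- \frac{9553}{80} \approx -119.41$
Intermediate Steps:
$g = 15$ ($g = 8 + 7 = 15$)
$- 41 \left(- \frac{8}{g} - \frac{7}{16}\right) G{\left(1,-3 \right)} = - 41 \left(- \frac{8}{15} - \frac{7}{16}\right) \left(-3\right) = \left(-41\right) \left(- \frac{233}{240}\right) \left(-3\right) = \frac{9553}{240} \left(-3\right) = - \frac{9553}{80}$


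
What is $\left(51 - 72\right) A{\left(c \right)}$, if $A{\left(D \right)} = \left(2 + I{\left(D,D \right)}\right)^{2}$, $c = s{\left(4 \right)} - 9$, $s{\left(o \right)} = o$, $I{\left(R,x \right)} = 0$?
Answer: $-84$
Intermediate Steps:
$c = -5$ ($c = 4 - 9 = -5$)
$A{\left(D \right)} = 4$ ($A{\left(D \right)} = \left(2 + 0\right)^{2} = 2^{2} = 4$)
$\left(51 - 72\right) A{\left(c \right)} = \left(51 - 72\right) 4 = \left(-21\right) 4 = -84$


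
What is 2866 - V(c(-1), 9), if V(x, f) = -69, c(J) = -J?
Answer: 2935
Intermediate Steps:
2866 - V(c(-1), 9) = 2866 - 1*(-69) = 2866 + 69 = 2935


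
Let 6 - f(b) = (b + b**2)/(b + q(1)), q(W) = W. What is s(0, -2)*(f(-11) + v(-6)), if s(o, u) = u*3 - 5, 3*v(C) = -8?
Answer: -473/3 ≈ -157.67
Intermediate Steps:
v(C) = -8/3 (v(C) = (1/3)*(-8) = -8/3)
s(o, u) = -5 + 3*u (s(o, u) = 3*u - 5 = -5 + 3*u)
f(b) = 6 - (b + b**2)/(1 + b) (f(b) = 6 - (b + b**2)/(b + 1) = 6 - (b + b**2)/(1 + b))
s(0, -2)*(f(-11) + v(-6)) = (-5 + 3*(-2))*((6 - 1*(-11)) - 8/3) = (-5 - 6)*((6 + 11) - 8/3) = -11*(17 - 8/3) = -11*43/3 = -473/3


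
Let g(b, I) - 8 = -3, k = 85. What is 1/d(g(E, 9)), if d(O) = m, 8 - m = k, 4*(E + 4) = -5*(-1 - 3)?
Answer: -1/77 ≈ -0.012987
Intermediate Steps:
E = 1 (E = -4 + (-5*(-1 - 3))/4 = -4 + (-5*(-4))/4 = -4 + (1/4)*20 = -4 + 5 = 1)
g(b, I) = 5 (g(b, I) = 8 - 3 = 5)
m = -77 (m = 8 - 1*85 = 8 - 85 = -77)
d(O) = -77
1/d(g(E, 9)) = 1/(-77) = -1/77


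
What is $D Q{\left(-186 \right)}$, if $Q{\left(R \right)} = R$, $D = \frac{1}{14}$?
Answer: $- \frac{93}{7} \approx -13.286$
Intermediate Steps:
$D = \frac{1}{14} \approx 0.071429$
$D Q{\left(-186 \right)} = \frac{1}{14} \left(-186\right) = - \frac{93}{7}$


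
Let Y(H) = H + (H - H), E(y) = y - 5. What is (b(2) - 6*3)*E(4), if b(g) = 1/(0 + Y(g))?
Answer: 35/2 ≈ 17.500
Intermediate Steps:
E(y) = -5 + y
Y(H) = H (Y(H) = H + 0 = H)
b(g) = 1/g (b(g) = 1/(0 + g) = 1/g)
(b(2) - 6*3)*E(4) = (1/2 - 6*3)*(-5 + 4) = (½ - 18)*(-1) = -35/2*(-1) = 35/2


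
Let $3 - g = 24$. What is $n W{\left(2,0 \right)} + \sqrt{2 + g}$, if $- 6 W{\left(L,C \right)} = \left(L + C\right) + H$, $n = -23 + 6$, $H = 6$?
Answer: $\frac{68}{3} + i \sqrt{19} \approx 22.667 + 4.3589 i$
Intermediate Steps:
$g = -21$ ($g = 3 - 24 = -21$)
$n = -17$
$W{\left(L,C \right)} = -1 - \frac{C}{6} - \frac{L}{6}$ ($W{\left(L,C \right)} = - \frac{\left(L + C\right) + 6}{6} = - \frac{\left(C + L\right) + 6}{6} = - \frac{6 + C + L}{6} = -1 - \frac{C}{6} - \frac{L}{6}$)
$n W{\left(2,0 \right)} + \sqrt{2 + g} = - 17 \left(-1 - 0 - \frac{1}{3}\right) + \sqrt{2 - 21} = - 17 \left(-1 + 0 - \frac{1}{3}\right) + \sqrt{-19} = \left(-17\right) \left(- \frac{4}{3}\right) + i \sqrt{19} = \frac{68}{3} + i \sqrt{19}$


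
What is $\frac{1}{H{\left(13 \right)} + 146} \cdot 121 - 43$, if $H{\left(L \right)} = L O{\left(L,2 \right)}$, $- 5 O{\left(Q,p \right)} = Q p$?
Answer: $- \frac{16251}{392} \approx -41.457$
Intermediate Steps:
$O{\left(Q,p \right)} = - \frac{Q p}{5}$
$H{\left(L \right)} = - \frac{2 L^{2}}{5}$ ($H{\left(L \right)} = L \left(\left(- \frac{1}{5}\right) L 2\right) = L \left(- \frac{2 L}{5}\right) = - \frac{2 L^{2}}{5}$)
$\frac{1}{H{\left(13 \right)} + 146} \cdot 121 - 43 = \frac{1}{- \frac{2 \cdot 13^{2}}{5} + 146} \cdot 121 - 43 = \frac{1}{\left(- \frac{2}{5}\right) 169 + 146} \cdot 121 - 43 = \frac{1}{- \frac{338}{5} + 146} \cdot 121 - 43 = \frac{1}{\frac{392}{5}} \cdot 121 - 43 = \frac{5}{392} \cdot 121 - 43 = \frac{605}{392} - 43 = - \frac{16251}{392}$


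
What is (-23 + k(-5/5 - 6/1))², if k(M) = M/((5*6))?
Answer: 485809/900 ≈ 539.79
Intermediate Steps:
k(M) = M/30
(-23 + k(-5/5 - 6/1))² = (-23 + (-5/5 - 6/1)/30)² = (-23 + (-5*⅕ - 6*1)/30)² = (-23 + (-1 - 6)/30)² = (-23 + (1/30)*(-7))² = (-23 - 7/30)² = (-697/30)² = 485809/900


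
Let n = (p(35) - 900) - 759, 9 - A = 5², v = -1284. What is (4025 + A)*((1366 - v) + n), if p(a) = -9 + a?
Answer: 4077153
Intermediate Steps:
A = -16 (A = 9 - 1*5² = 9 - 1*25 = 9 - 25 = -16)
n = -1633 (n = ((-9 + 35) - 900) - 759 = (26 - 900) - 759 = -874 - 759 = -1633)
(4025 + A)*((1366 - v) + n) = (4025 - 16)*((1366 - 1*(-1284)) - 1633) = 4009*((1366 + 1284) - 1633) = 4009*(2650 - 1633) = 4009*1017 = 4077153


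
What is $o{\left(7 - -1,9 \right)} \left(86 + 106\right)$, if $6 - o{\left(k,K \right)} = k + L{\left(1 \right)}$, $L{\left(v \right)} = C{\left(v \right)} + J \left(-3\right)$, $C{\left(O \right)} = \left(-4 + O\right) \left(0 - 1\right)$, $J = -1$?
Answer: $-1536$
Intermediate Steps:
$C{\left(O \right)} = 4 - O$ ($C{\left(O \right)} = \left(-4 + O\right) \left(-1\right) = 4 - O$)
$L{\left(v \right)} = 7 - v$ ($L{\left(v \right)} = \left(4 - v\right) - -3 = \left(4 - v\right) + 3 = 7 - v$)
$o{\left(k,K \right)} = - k$ ($o{\left(k,K \right)} = 6 - \left(k + \left(7 - 1\right)\right) = 6 - \left(k + 6\right) = 6 - \left(6 + k\right) = - k$)
$o{\left(7 - -1,9 \right)} \left(86 + 106\right) = - (7 - -1) \left(86 + 106\right) = - (7 + 1) 192 = \left(-1\right) 8 \cdot 192 = \left(-8\right) 192 = -1536$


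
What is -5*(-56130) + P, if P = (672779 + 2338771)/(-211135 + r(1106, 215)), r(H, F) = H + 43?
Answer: 29464779675/104993 ≈ 2.8064e+5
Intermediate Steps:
r(H, F) = 43 + H
P = -1505775/104993 (P = (672779 + 2338771)/(-211135 + (43 + 1106)) = 3011550/(-211135 + 1149) = 3011550/(-209986) = 3011550*(-1/209986) = -1505775/104993 ≈ -14.342)
-5*(-56130) + P = -5*(-56130) - 1505775/104993 = 280650 - 1505775/104993 = 29464779675/104993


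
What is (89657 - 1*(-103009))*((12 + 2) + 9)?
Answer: 4431318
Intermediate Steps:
(89657 - 1*(-103009))*((12 + 2) + 9) = (89657 + 103009)*(14 + 9) = 192666*23 = 4431318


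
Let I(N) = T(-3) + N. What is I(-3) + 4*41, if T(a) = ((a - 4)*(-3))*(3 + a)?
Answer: 161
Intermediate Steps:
T(a) = (3 + a)*(12 - 3*a) (T(a) = ((-4 + a)*(-3))*(3 + a) = (12 - 3*a)*(3 + a) = (3 + a)*(12 - 3*a))
I(N) = N (I(N) = (36 - 3*(-3)**2 + 3*(-3)) + N = (36 - 3*9 - 9) + N = (36 - 27 - 9) + N = 0 + N = N)
I(-3) + 4*41 = -3 + 4*41 = -3 + 164 = 161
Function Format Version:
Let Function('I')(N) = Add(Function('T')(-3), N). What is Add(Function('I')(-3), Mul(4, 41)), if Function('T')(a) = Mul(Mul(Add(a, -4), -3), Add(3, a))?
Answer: 161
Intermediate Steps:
Function('T')(a) = Mul(Add(3, a), Add(12, Mul(-3, a))) (Function('T')(a) = Mul(Mul(Add(-4, a), -3), Add(3, a)) = Mul(Add(12, Mul(-3, a)), Add(3, a)) = Mul(Add(3, a), Add(12, Mul(-3, a))))
Function('I')(N) = N (Function('I')(N) = Add(Add(36, Mul(-3, Pow(-3, 2)), Mul(3, -3)), N) = Add(Add(36, Mul(-3, 9), -9), N) = Add(Add(36, -27, -9), N) = Add(0, N) = N)
Add(Function('I')(-3), Mul(4, 41)) = Add(-3, Mul(4, 41)) = Add(-3, 164) = 161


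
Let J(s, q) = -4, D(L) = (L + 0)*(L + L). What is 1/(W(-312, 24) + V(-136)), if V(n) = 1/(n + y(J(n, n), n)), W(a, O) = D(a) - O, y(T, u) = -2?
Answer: 138/26863631 ≈ 5.1371e-6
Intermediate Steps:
D(L) = 2*L² (D(L) = L*(2*L) = 2*L²)
W(a, O) = -O + 2*a² (W(a, O) = 2*a² - O = -O + 2*a²)
V(n) = 1/(-2 + n) (V(n) = 1/(n - 2) = 1/(-2 + n))
1/(W(-312, 24) + V(-136)) = 1/((-1*24 + 2*(-312)²) + 1/(-2 - 136)) = 1/((-24 + 2*97344) + 1/(-138)) = 1/((-24 + 194688) - 1/138) = 1/(194664 - 1/138) = 1/(26863631/138) = 138/26863631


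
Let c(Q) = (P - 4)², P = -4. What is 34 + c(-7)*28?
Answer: 1826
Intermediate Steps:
c(Q) = 64 (c(Q) = (-4 - 4)² = (-8)² = 64)
34 + c(-7)*28 = 34 + 64*28 = 34 + 1792 = 1826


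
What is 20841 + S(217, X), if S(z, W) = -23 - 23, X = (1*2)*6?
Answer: 20795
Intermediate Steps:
X = 12 (X = 2*6 = 12)
S(z, W) = -46
20841 + S(217, X) = 20841 - 46 = 20795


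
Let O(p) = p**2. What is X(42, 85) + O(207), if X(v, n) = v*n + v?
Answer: 46461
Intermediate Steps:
X(v, n) = v + n*v (X(v, n) = n*v + v = v + n*v)
X(42, 85) + O(207) = 42*(1 + 85) + 207**2 = 42*86 + 42849 = 3612 + 42849 = 46461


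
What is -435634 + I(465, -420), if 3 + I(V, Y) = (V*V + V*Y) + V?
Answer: -414247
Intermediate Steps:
I(V, Y) = -3 + V + V² + V*Y (I(V, Y) = -3 + ((V*V + V*Y) + V) = -3 + ((V² + V*Y) + V) = -3 + (V + V² + V*Y) = -3 + V + V² + V*Y)
-435634 + I(465, -420) = -435634 + (-3 + 465 + 465² + 465*(-420)) = -435634 + (-3 + 465 + 216225 - 195300) = -435634 + 21387 = -414247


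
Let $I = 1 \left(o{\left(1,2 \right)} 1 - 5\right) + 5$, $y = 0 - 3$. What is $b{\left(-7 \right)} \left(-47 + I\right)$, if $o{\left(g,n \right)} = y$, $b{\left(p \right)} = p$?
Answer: $350$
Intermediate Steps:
$y = -3$
$o{\left(g,n \right)} = -3$
$I = -3$ ($I = 1 \left(\left(-3\right) 1 - 5\right) + 5 = 1 \left(-3 - 5\right) + 5 = 1 \left(-8\right) + 5 = -8 + 5 = -3$)
$b{\left(-7 \right)} \left(-47 + I\right) = - 7 \left(-47 - 3\right) = \left(-7\right) \left(-50\right) = 350$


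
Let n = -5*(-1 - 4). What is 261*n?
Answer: 6525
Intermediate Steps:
n = 25 (n = -5*(-5) = 25)
261*n = 261*25 = 6525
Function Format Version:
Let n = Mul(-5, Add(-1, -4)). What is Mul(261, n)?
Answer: 6525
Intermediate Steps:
n = 25 (n = Mul(-5, -5) = 25)
Mul(261, n) = Mul(261, 25) = 6525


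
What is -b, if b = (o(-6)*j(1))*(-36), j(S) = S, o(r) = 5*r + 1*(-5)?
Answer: -1260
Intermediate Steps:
o(r) = -5 + 5*r (o(r) = 5*r - 5 = -5 + 5*r)
b = 1260 (b = ((-5 + 5*(-6))*1)*(-36) = ((-5 - 30)*1)*(-36) = -35*1*(-36) = -35*(-36) = 1260)
-b = -1*1260 = -1260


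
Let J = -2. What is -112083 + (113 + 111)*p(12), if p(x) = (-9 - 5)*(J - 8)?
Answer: -80723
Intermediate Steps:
p(x) = 140 (p(x) = (-9 - 5)*(-2 - 8) = -14*(-10) = 140)
-112083 + (113 + 111)*p(12) = -112083 + (113 + 111)*140 = -112083 + 224*140 = -112083 + 31360 = -80723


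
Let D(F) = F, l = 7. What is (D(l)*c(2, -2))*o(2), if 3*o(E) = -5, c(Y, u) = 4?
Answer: -140/3 ≈ -46.667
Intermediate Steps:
o(E) = -5/3 (o(E) = (1/3)*(-5) = -5/3)
(D(l)*c(2, -2))*o(2) = (7*4)*(-5/3) = 28*(-5/3) = -140/3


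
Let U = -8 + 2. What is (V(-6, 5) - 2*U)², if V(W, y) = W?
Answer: 36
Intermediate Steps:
U = -6
(V(-6, 5) - 2*U)² = (-6 - 2*(-6))² = (-6 + 12)² = 6² = 36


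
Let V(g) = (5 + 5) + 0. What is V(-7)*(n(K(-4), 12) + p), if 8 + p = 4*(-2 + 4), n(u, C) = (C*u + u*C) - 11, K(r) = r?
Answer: -1070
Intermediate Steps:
V(g) = 10 (V(g) = 10 + 0 = 10)
n(u, C) = -11 + 2*C*u (n(u, C) = (C*u + C*u) - 11 = 2*C*u - 11 = -11 + 2*C*u)
p = 0 (p = -8 + 4*(-2 + 4) = -8 + 4*2 = -8 + 8 = 0)
V(-7)*(n(K(-4), 12) + p) = 10*((-11 + 2*12*(-4)) + 0) = 10*((-11 - 96) + 0) = 10*(-107 + 0) = 10*(-107) = -1070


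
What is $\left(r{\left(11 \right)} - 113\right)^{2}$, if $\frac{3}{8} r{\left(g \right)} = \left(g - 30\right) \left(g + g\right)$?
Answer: $\frac{13564489}{9} \approx 1.5072 \cdot 10^{6}$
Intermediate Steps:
$r{\left(g \right)} = \frac{16 g \left(-30 + g\right)}{3}$ ($r{\left(g \right)} = \frac{8 \left(g - 30\right) \left(g + g\right)}{3} = \frac{8 \left(g - 30\right) 2 g}{3} = \frac{8 \left(-30 + g\right) 2 g}{3} = \frac{8 \cdot 2 g \left(-30 + g\right)}{3} = \frac{16 g \left(-30 + g\right)}{3}$)
$\left(r{\left(11 \right)} - 113\right)^{2} = \left(\frac{16}{3} \cdot 11 \left(-30 + 11\right) - 113\right)^{2} = \left(\frac{16}{3} \cdot 11 \left(-19\right) - 113\right)^{2} = \left(- \frac{3344}{3} - 113\right)^{2} = \left(- \frac{3683}{3}\right)^{2} = \frac{13564489}{9}$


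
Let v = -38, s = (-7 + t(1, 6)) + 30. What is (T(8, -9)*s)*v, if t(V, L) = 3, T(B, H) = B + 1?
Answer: -8892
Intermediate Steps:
T(B, H) = 1 + B
s = 26 (s = (-7 + 3) + 30 = -4 + 30 = 26)
(T(8, -9)*s)*v = ((1 + 8)*26)*(-38) = (9*26)*(-38) = 234*(-38) = -8892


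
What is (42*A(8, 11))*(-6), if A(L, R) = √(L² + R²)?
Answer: -252*√185 ≈ -3427.6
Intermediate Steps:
(42*A(8, 11))*(-6) = (42*√(8² + 11²))*(-6) = (42*√(64 + 121))*(-6) = (42*√185)*(-6) = -252*√185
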